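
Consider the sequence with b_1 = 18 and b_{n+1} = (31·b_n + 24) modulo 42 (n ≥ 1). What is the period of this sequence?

6

b_1 = 18, b_2 = 36, b_3 = 6, b_4 = 0, b_5 = 24, b_6 = 12, b_7 = 18.
Since b_7 = b_1 = 18, the sequence is periodic with period 6.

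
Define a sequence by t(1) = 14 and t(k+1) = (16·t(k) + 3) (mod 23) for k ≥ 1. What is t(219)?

3

Listing terms: t(1) = 14,  t(2) = 20,  t(3) = 1,  t(4) = 19,  t(5) = 8,  t(6) = 16,  t(7) = 6,  t(8) = 7,  t(9) = 0,  t(10) = 3,  t(11) = 5,  t(12) = 14.
Since t(12) = t(1) = 14, the sequence is periodic with period 11.
So t(219) = t(1 + ((219-1) mod 11)) = t(10) = 3.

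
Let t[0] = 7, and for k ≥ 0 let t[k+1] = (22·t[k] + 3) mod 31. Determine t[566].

29

Computing terms: t[0] = 7, t[1] = 2, t[2] = 16, t[3] = 14, t[4] = 1, t[5] = 25, t[6] = 26, t[7] = 17, t[8] = 5, t[9] = 20, t[10] = 9, t[11] = 15, t[12] = 23, t[13] = 13, t[14] = 10, t[15] = 6, t[16] = 11, t[17] = 28, t[18] = 30, t[19] = 12, t[20] = 19, t[21] = 18, t[22] = 27, t[23] = 8, t[24] = 24, t[25] = 4, t[26] = 29, t[27] = 21, t[28] = 0, t[29] = 3, t[30] = 7.
The sequence repeats with period 30.
(566 - 0) mod 30 = 26, so t[566] = t[26] = 29.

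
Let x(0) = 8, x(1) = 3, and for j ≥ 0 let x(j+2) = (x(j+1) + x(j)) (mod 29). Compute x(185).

14

Listing terms: x(0) = 8, x(1) = 3, x(2) = 11, x(3) = 14, x(4) = 25, x(5) = 10, x(6) = 6, x(7) = 16, x(8) = 22, x(9) = 9, x(10) = 2, x(11) = 11, x(12) = 13, x(13) = 24, x(14) = 8, x(15) = 3.
Since (x(14), x(15)) = (x(0), x(1)) = (8, 3) (two consecutive terms determine the rest), the sequence is periodic with period 14.
(185 - 0) mod 14 = 3, so x(185) = x(3) = 14.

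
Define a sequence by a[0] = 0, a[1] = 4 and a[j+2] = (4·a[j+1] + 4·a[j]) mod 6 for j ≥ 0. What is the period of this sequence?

We have a[0] = 0; a[1] = 4; a[2] = 4; a[3] = 2; a[4] = 0; a[5] = 2; a[6] = 2; a[7] = 4; a[8] = 0; a[9] = 4.
Since (a[8], a[9]) = (a[0], a[1]) = (0, 4) (two consecutive terms determine the rest), the sequence is periodic with period 8.

8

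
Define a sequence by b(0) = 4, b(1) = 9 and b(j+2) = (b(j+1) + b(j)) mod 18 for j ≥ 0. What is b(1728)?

b(0) = 4, b(1) = 9, b(2) = 13, b(3) = 4, b(4) = 17, b(5) = 3, b(6) = 2, b(7) = 5, b(8) = 7, b(9) = 12, b(10) = 1, b(11) = 13, b(12) = 14, b(13) = 9, b(14) = 5, b(15) = 14, b(16) = 1, b(17) = 15, b(18) = 16, b(19) = 13, b(20) = 11, b(21) = 6, b(22) = 17, b(23) = 5, b(24) = 4, b(25) = 9.
The sequence repeats with period 24.
(1728 - 0) mod 24 = 0, so b(1728) = b(0) = 4.

4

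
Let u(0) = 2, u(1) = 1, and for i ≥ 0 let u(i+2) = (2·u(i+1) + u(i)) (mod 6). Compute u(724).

Listing terms: u(0) = 2; u(1) = 1; u(2) = 4; u(3) = 3; u(4) = 4; u(5) = 5; u(6) = 2; u(7) = 3; u(8) = 2; u(9) = 1.
The sequence repeats with period 8.
So u(724) = u(0 + ((724-0) mod 8)) = u(4) = 4.

4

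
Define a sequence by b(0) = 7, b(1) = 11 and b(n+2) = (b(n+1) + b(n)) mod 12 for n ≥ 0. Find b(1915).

11

Computing terms: b(0) = 7, b(1) = 11, b(2) = 6, b(3) = 5, b(4) = 11, b(5) = 4, b(6) = 3, b(7) = 7, b(8) = 10, b(9) = 5, b(10) = 3, b(11) = 8, b(12) = 11, b(13) = 7, b(14) = 6, b(15) = 1, b(16) = 7, b(17) = 8, b(18) = 3, b(19) = 11, b(20) = 2, b(21) = 1, b(22) = 3, b(23) = 4, b(24) = 7, b(25) = 11.
The sequence repeats with period 24.
So b(1915) = b(0 + ((1915-0) mod 24)) = b(19) = 11.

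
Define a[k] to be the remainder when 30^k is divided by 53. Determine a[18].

52

Listing terms: a[1] = 30; a[2] = 52; a[3] = 23; a[4] = 1; a[5] = 30.
The sequence repeats with period 4.
So a[18] = a[1 + ((18-1) mod 4)] = a[2] = 52.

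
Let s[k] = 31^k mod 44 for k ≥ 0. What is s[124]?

5

Listing terms: s[0] = 1; s[1] = 31; s[2] = 37; s[3] = 3; s[4] = 5; s[5] = 23; s[6] = 9; s[7] = 15; s[8] = 25; s[9] = 27; s[10] = 1.
The sequence repeats with period 10.
So s[124] = s[0 + ((124-0) mod 10)] = s[4] = 5.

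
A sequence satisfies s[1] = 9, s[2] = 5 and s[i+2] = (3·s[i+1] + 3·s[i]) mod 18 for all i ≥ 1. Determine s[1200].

We have s[1] = 9,  s[2] = 5,  s[3] = 6,  s[4] = 15,  s[5] = 9,  s[6] = 0,  s[7] = 9,  s[8] = 9,  s[9] = 0.
Since (s[8], s[9]) = (s[5], s[6]) = (9, 0) (two consecutive terms determine the rest), the sequence is eventually periodic: after a pre-period of length 4 it cycles with period 3.
For i ≥ 5, s[i] depends only on (i - 5) mod 3. (1200 - 5) mod 3 = 1, so s[1200] = s[6] = 0.

0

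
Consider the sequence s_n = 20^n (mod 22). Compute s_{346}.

20

We have s_0 = 1,  s_1 = 20,  s_2 = 4,  s_3 = 14,  s_4 = 16,  s_5 = 12,  s_6 = 20.
Since s_6 = s_1 = 20, the sequence is eventually periodic: after a pre-period of length 1 it cycles with period 5.
For n ≥ 1, s_n depends only on (n - 1) mod 5. (346 - 1) mod 5 = 0, so s_{346} = s_1 = 20.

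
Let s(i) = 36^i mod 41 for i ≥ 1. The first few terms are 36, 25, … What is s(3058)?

23

Computing terms: s(1) = 36,  s(2) = 25,  s(3) = 39,  s(4) = 10,  s(5) = 32,  s(6) = 4,  s(7) = 21,  s(8) = 18,  s(9) = 33,  s(10) = 40,  s(11) = 5,  s(12) = 16,  s(13) = 2,  s(14) = 31,  s(15) = 9,  s(16) = 37,  s(17) = 20,  s(18) = 23,  s(19) = 8,  s(20) = 1,  s(21) = 36.
Since s(21) = s(1) = 36, the sequence is periodic with period 20.
(3058 - 1) mod 20 = 17, so s(3058) = s(18) = 23.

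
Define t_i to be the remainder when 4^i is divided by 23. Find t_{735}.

13

Listing terms: t_0 = 1, t_1 = 4, t_2 = 16, t_3 = 18, t_4 = 3, t_5 = 12, t_6 = 2, t_7 = 8, t_8 = 9, t_9 = 13, t_{10} = 6, t_{11} = 1.
Since t_{11} = t_0 = 1, the sequence is periodic with period 11.
So t_{735} = t_{0 + ((735-0) mod 11)} = t_9 = 13.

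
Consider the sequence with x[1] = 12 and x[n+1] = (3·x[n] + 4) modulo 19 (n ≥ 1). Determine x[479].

13

We have x[1] = 12, x[2] = 2, x[3] = 10, x[4] = 15, x[5] = 11, x[6] = 18, x[7] = 1, x[8] = 7, x[9] = 6, x[10] = 3, x[11] = 13, x[12] = 5, x[13] = 0, x[14] = 4, x[15] = 16, x[16] = 14, x[17] = 8, x[18] = 9, x[19] = 12.
Since x[19] = x[1] = 12, the sequence is periodic with period 18.
So x[479] = x[1 + ((479-1) mod 18)] = x[11] = 13.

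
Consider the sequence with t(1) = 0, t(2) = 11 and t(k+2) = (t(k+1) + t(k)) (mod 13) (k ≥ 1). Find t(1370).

9

Listing terms: t(1) = 0, t(2) = 11, t(3) = 11, t(4) = 9, t(5) = 7, t(6) = 3, t(7) = 10, t(8) = 0, t(9) = 10, t(10) = 10, t(11) = 7, t(12) = 4, t(13) = 11, t(14) = 2, t(15) = 0, t(16) = 2, t(17) = 2, t(18) = 4, t(19) = 6, t(20) = 10, t(21) = 3, t(22) = 0, t(23) = 3, t(24) = 3, t(25) = 6, t(26) = 9, t(27) = 2, t(28) = 11, t(29) = 0, t(30) = 11.
The sequence repeats with period 28.
(1370 - 1) mod 28 = 25, so t(1370) = t(26) = 9.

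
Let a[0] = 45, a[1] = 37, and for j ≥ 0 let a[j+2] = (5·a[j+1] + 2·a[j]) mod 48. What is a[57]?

33

Computing terms: a[0] = 45, a[1] = 37, a[2] = 35, a[3] = 9, a[4] = 19, a[5] = 17, a[6] = 27, a[7] = 25, a[8] = 35, a[9] = 33, a[10] = 43, a[11] = 41, a[12] = 3, a[13] = 1, a[14] = 11, a[15] = 9, a[16] = 19.
Since (a[15], a[16]) = (a[3], a[4]) = (9, 19) (two consecutive terms determine the rest), the sequence is eventually periodic: after a pre-period of length 3 it cycles with period 12.
For j ≥ 3, a[j] depends only on (j - 3) mod 12. (57 - 3) mod 12 = 6, so a[57] = a[9] = 33.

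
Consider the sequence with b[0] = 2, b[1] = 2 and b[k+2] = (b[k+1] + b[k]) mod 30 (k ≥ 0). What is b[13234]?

10

b[0] = 2, b[1] = 2, b[2] = 4, b[3] = 6, b[4] = 10, b[5] = 16, b[6] = 26, b[7] = 12, b[8] = 8, b[9] = 20, b[10] = 28, b[11] = 18, b[12] = 16, b[13] = 4, b[14] = 20, b[15] = 24, b[16] = 14, b[17] = 8, b[18] = 22, b[19] = 0, b[20] = 22, b[21] = 22, b[22] = 14, b[23] = 6, b[24] = 20, b[25] = 26, b[26] = 16, b[27] = 12, b[28] = 28, b[29] = 10, b[30] = 8, b[31] = 18, b[32] = 26, b[33] = 14, b[34] = 10, b[35] = 24, b[36] = 4, b[37] = 28, b[38] = 2, b[39] = 0, b[40] = 2, b[41] = 2.
The sequence repeats with period 40.
(13234 - 0) mod 40 = 34, so b[13234] = b[34] = 10.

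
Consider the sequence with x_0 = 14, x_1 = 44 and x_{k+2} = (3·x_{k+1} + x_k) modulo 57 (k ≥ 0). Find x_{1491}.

44

x_0 = 14,  x_1 = 44,  x_2 = 32,  x_3 = 26,  x_4 = 53,  x_5 = 14,  x_6 = 38,  x_7 = 14,  x_8 = 23,  x_9 = 26,  x_{10} = 44,  x_{11} = 44,  x_{12} = 5,  x_{13} = 2,  x_{14} = 11,  x_{15} = 35,  x_{16} = 2,  x_{17} = 41,  x_{18} = 11,  x_{19} = 17,  x_{20} = 5,  x_{21} = 32,  x_{22} = 44,  x_{23} = 50,  x_{24} = 23,  x_{25} = 5,  x_{26} = 38,  x_{27} = 5,  x_{28} = 53,  x_{29} = 50,  x_{30} = 32,  x_{31} = 32,  x_{32} = 14,  x_{33} = 17,  x_{34} = 8,  x_{35} = 41,  x_{36} = 17,  x_{37} = 35,  x_{38} = 8,  x_{39} = 2,  x_{40} = 14,  x_{41} = 44.
The sequence repeats with period 40.
So x_{1491} = x_{0 + ((1491-0) mod 40)} = x_{11} = 44.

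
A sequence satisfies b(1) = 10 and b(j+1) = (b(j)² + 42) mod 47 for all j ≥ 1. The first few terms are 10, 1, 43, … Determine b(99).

37

Listing terms: b(1) = 10,  b(2) = 1,  b(3) = 43,  b(4) = 11,  b(5) = 22,  b(6) = 9,  b(7) = 29,  b(8) = 37,  b(9) = 1.
Since b(9) = b(2) = 1, the sequence is eventually periodic: after a pre-period of length 1 it cycles with period 7.
For j ≥ 2, b(j) depends only on (j - 2) mod 7. (99 - 2) mod 7 = 6, so b(99) = b(8) = 37.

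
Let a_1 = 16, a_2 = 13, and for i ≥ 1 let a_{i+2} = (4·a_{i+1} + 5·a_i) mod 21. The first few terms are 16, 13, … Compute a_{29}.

We have a_1 = 16,  a_2 = 13,  a_3 = 6,  a_4 = 5,  a_5 = 8,  a_6 = 15,  a_7 = 16,  a_8 = 13.
The sequence repeats with period 6.
So a_{29} = a_{1 + ((29-1) mod 6)} = a_5 = 8.

8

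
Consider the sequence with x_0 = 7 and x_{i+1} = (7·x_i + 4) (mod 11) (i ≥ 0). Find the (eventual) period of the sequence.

We have x_0 = 7; x_1 = 9; x_2 = 1; x_3 = 0; x_4 = 4; x_5 = 10; x_6 = 8; x_7 = 5; x_8 = 6; x_9 = 2; x_{10} = 7.
The sequence repeats with period 10.

10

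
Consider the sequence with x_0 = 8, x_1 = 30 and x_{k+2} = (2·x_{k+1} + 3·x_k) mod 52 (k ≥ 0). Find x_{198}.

8

Listing terms: x_0 = 8; x_1 = 30; x_2 = 32; x_3 = 50; x_4 = 40; x_5 = 22; x_6 = 8; x_7 = 30.
Since (x_6, x_7) = (x_0, x_1) = (8, 30) (two consecutive terms determine the rest), the sequence is periodic with period 6.
(198 - 0) mod 6 = 0, so x_{198} = x_0 = 8.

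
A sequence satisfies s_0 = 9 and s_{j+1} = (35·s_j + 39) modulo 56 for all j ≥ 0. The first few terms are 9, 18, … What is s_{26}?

53

s_0 = 9,  s_1 = 18,  s_2 = 53,  s_3 = 46,  s_4 = 25,  s_5 = 18.
Since s_5 = s_1 = 18, the sequence is eventually periodic: after a pre-period of length 1 it cycles with period 4.
For j ≥ 1, s_j depends only on (j - 1) mod 4. (26 - 1) mod 4 = 1, so s_{26} = s_2 = 53.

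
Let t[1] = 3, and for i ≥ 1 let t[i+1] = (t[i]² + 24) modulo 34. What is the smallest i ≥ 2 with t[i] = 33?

Listing terms: t[1] = 3, t[2] = 33, t[3] = 25, t[4] = 3.
The sequence repeats with period 3.
The value 33 first appears (with i ≥ 2) at t[2].

2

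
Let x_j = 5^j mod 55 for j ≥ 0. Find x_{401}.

x_0 = 1; x_1 = 5; x_2 = 25; x_3 = 15; x_4 = 20; x_5 = 45; x_6 = 5.
Since x_6 = x_1 = 5, the sequence is eventually periodic: after a pre-period of length 1 it cycles with period 5.
For j ≥ 1, x_j depends only on (j - 1) mod 5. (401 - 1) mod 5 = 0, so x_{401} = x_1 = 5.

5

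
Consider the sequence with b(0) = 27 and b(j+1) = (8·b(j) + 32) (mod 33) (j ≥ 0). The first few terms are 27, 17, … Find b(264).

b(0) = 27; b(1) = 17; b(2) = 3; b(3) = 23; b(4) = 18; b(5) = 11; b(6) = 21; b(7) = 2; b(8) = 15; b(9) = 20; b(10) = 27.
Since b(10) = b(0) = 27, the sequence is periodic with period 10.
So b(264) = b(0 + ((264-0) mod 10)) = b(4) = 18.

18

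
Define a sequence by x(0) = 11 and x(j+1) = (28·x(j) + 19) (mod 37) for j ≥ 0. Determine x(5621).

We have x(0) = 11,  x(1) = 31,  x(2) = 36,  x(3) = 28,  x(4) = 26,  x(5) = 7,  x(6) = 30,  x(7) = 8,  x(8) = 21,  x(9) = 15,  x(10) = 32,  x(11) = 27,  x(12) = 35,  x(13) = 0,  x(14) = 19,  x(15) = 33,  x(16) = 18,  x(17) = 5,  x(18) = 11.
Since x(18) = x(0) = 11, the sequence is periodic with period 18.
So x(5621) = x(0 + ((5621-0) mod 18)) = x(5) = 7.

7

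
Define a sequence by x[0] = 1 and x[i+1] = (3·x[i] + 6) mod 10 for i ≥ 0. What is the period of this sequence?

4

x[0] = 1,  x[1] = 9,  x[2] = 3,  x[3] = 5,  x[4] = 1.
The sequence repeats with period 4.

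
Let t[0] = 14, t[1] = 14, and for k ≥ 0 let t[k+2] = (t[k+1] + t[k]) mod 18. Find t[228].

4

t[0] = 14,  t[1] = 14,  t[2] = 10,  t[3] = 6,  t[4] = 16,  t[5] = 4,  t[6] = 2,  t[7] = 6,  t[8] = 8,  t[9] = 14,  t[10] = 4,  t[11] = 0,  t[12] = 4,  t[13] = 4,  t[14] = 8,  t[15] = 12,  t[16] = 2,  t[17] = 14,  t[18] = 16,  t[19] = 12,  t[20] = 10,  t[21] = 4,  t[22] = 14,  t[23] = 0,  t[24] = 14,  t[25] = 14.
Since (t[24], t[25]) = (t[0], t[1]) = (14, 14) (two consecutive terms determine the rest), the sequence is periodic with period 24.
So t[228] = t[0 + ((228-0) mod 24)] = t[12] = 4.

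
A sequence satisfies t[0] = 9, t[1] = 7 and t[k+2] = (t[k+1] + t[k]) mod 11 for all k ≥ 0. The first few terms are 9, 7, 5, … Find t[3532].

We have t[0] = 9, t[1] = 7, t[2] = 5, t[3] = 1, t[4] = 6, t[5] = 7, t[6] = 2, t[7] = 9, t[8] = 0, t[9] = 9, t[10] = 9, t[11] = 7.
Since (t[10], t[11]) = (t[0], t[1]) = (9, 7) (two consecutive terms determine the rest), the sequence is periodic with period 10.
So t[3532] = t[0 + ((3532-0) mod 10)] = t[2] = 5.

5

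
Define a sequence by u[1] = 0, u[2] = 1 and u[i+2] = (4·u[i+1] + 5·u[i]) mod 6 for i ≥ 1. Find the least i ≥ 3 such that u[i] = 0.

7

We have u[1] = 0, u[2] = 1, u[3] = 4, u[4] = 3, u[5] = 2, u[6] = 5, u[7] = 0, u[8] = 1.
The sequence repeats with period 6.
The value 0 next appears (with i ≥ 3) at u[7].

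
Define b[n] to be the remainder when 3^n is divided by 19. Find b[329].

15

Listing terms: b[1] = 3; b[2] = 9; b[3] = 8; b[4] = 5; b[5] = 15; b[6] = 7; b[7] = 2; b[8] = 6; b[9] = 18; b[10] = 16; b[11] = 10; b[12] = 11; b[13] = 14; b[14] = 4; b[15] = 12; b[16] = 17; b[17] = 13; b[18] = 1; b[19] = 3.
Since b[19] = b[1] = 3, the sequence is periodic with period 18.
(329 - 1) mod 18 = 4, so b[329] = b[5] = 15.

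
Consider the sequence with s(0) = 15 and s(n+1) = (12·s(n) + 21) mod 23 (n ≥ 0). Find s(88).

We have s(0) = 15; s(1) = 17; s(2) = 18; s(3) = 7; s(4) = 13; s(5) = 16; s(6) = 6; s(7) = 1; s(8) = 10; s(9) = 3; s(10) = 11; s(11) = 15.
The sequence repeats with period 11.
(88 - 0) mod 11 = 0, so s(88) = s(0) = 15.

15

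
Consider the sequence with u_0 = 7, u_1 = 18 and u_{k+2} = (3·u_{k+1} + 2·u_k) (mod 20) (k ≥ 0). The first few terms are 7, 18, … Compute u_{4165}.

12

Listing terms: u_0 = 7; u_1 = 18; u_2 = 8; u_3 = 0; u_4 = 16; u_5 = 8; u_6 = 16; u_7 = 4; u_8 = 4; u_9 = 0; u_{10} = 8; u_{11} = 4; u_{12} = 8; u_{13} = 12; u_{14} = 12; u_{15} = 0; u_{16} = 4; u_{17} = 12; u_{18} = 4; u_{19} = 16; u_{20} = 16; u_{21} = 0; u_{22} = 12; u_{23} = 16; u_{24} = 12; u_{25} = 8; u_{26} = 8; u_{27} = 0.
Since (u_{26}, u_{27}) = (u_2, u_3) = (8, 0) (two consecutive terms determine the rest), the sequence is eventually periodic: after a pre-period of length 2 it cycles with period 24.
For k ≥ 2, u_k depends only on (k - 2) mod 24. (4165 - 2) mod 24 = 11, so u_{4165} = u_{13} = 12.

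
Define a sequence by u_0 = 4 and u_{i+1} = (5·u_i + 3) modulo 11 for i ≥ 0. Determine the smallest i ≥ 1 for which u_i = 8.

2

Computing terms: u_0 = 4; u_1 = 1; u_2 = 8; u_3 = 10; u_4 = 9; u_5 = 4.
The sequence repeats with period 5.
The value 8 first appears (with i ≥ 1) at u_2.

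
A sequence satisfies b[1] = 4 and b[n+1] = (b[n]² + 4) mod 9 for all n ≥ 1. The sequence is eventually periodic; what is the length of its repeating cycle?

Listing terms: b[1] = 4,  b[2] = 2,  b[3] = 8,  b[4] = 5,  b[5] = 2.
Since b[5] = b[2] = 2, the sequence is eventually periodic: after a pre-period of length 1 it cycles with period 3.

3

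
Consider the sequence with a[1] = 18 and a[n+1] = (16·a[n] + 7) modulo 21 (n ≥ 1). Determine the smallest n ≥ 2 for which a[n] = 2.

Listing terms: a[1] = 18; a[2] = 1; a[3] = 2; a[4] = 18.
The sequence repeats with period 3.
The value 2 first appears (with n ≥ 2) at a[3].

3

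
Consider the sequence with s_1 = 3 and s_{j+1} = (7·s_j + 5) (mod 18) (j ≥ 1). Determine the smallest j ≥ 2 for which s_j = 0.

4

Computing terms: s_1 = 3,  s_2 = 8,  s_3 = 7,  s_4 = 0,  s_5 = 5,  s_6 = 4,  s_7 = 15,  s_8 = 2,  s_9 = 1,  s_{10} = 12,  s_{11} = 17,  s_{12} = 16,  s_{13} = 9,  s_{14} = 14,  s_{15} = 13,  s_{16} = 6,  s_{17} = 11,  s_{18} = 10,  s_{19} = 3.
The sequence repeats with period 18.
The value 0 first appears (with j ≥ 2) at s_4.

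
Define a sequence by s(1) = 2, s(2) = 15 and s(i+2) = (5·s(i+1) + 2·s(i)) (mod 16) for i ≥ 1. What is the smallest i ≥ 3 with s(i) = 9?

4

s(1) = 2, s(2) = 15, s(3) = 15, s(4) = 9, s(5) = 11, s(6) = 9, s(7) = 3, s(8) = 1, s(9) = 11, s(10) = 9.
Since (s(9), s(10)) = (s(5), s(6)) = (11, 9) (two consecutive terms determine the rest), the sequence is eventually periodic: after a pre-period of length 4 it cycles with period 4.
The value 9 first appears (with i ≥ 3) at s(4).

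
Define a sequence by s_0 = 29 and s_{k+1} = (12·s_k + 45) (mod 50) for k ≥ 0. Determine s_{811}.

s_0 = 29, s_1 = 43, s_2 = 11, s_3 = 27, s_4 = 19, s_5 = 23, s_6 = 21, s_7 = 47, s_8 = 9, s_9 = 3, s_{10} = 31, s_{11} = 17, s_{12} = 49, s_{13} = 33, s_{14} = 41, s_{15} = 37, s_{16} = 39, s_{17} = 13, s_{18} = 1, s_{19} = 7, s_{20} = 29.
The sequence repeats with period 20.
So s_{811} = s_{0 + ((811-0) mod 20)} = s_{11} = 17.

17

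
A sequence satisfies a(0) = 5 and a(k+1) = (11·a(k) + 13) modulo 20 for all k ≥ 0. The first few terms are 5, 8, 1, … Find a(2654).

We have a(0) = 5; a(1) = 8; a(2) = 1; a(3) = 4; a(4) = 17; a(5) = 0; a(6) = 13; a(7) = 16; a(8) = 9; a(9) = 12; a(10) = 5.
The sequence repeats with period 10.
So a(2654) = a(0 + ((2654-0) mod 10)) = a(4) = 17.

17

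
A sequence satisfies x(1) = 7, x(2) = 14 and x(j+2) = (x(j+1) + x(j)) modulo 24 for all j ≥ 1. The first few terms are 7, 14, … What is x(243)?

21

x(1) = 7; x(2) = 14; x(3) = 21; x(4) = 11; x(5) = 8; x(6) = 19; x(7) = 3; x(8) = 22; x(9) = 1; x(10) = 23; x(11) = 0; x(12) = 23; x(13) = 23; x(14) = 22; x(15) = 21; x(16) = 19; x(17) = 16; x(18) = 11; x(19) = 3; x(20) = 14; x(21) = 17; x(22) = 7; x(23) = 0; x(24) = 7; x(25) = 7; x(26) = 14.
The sequence repeats with period 24.
So x(243) = x(1 + ((243-1) mod 24)) = x(3) = 21.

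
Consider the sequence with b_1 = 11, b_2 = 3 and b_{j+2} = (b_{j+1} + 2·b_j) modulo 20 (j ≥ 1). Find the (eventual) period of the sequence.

4

Computing terms: b_1 = 11, b_2 = 3, b_3 = 5, b_4 = 11, b_5 = 1, b_6 = 3, b_7 = 5.
Since (b_6, b_7) = (b_2, b_3) = (3, 5) (two consecutive terms determine the rest), the sequence is eventually periodic: after a pre-period of length 1 it cycles with period 4.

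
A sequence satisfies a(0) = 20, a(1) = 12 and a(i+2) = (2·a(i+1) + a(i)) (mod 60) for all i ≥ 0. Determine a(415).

8

We have a(0) = 20, a(1) = 12, a(2) = 44, a(3) = 40, a(4) = 4, a(5) = 48, a(6) = 40, a(7) = 8, a(8) = 56, a(9) = 0, a(10) = 56, a(11) = 52, a(12) = 40, a(13) = 12, a(14) = 4, a(15) = 20, a(16) = 44, a(17) = 48, a(18) = 20, a(19) = 28, a(20) = 16, a(21) = 0, a(22) = 16, a(23) = 32, a(24) = 20, a(25) = 12.
Since (a(24), a(25)) = (a(0), a(1)) = (20, 12) (two consecutive terms determine the rest), the sequence is periodic with period 24.
So a(415) = a(0 + ((415-0) mod 24)) = a(7) = 8.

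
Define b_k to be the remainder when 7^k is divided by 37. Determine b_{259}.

34

We have b_0 = 1,  b_1 = 7,  b_2 = 12,  b_3 = 10,  b_4 = 33,  b_5 = 9,  b_6 = 26,  b_7 = 34,  b_8 = 16,  b_9 = 1.
The sequence repeats with period 9.
(259 - 0) mod 9 = 7, so b_{259} = b_7 = 34.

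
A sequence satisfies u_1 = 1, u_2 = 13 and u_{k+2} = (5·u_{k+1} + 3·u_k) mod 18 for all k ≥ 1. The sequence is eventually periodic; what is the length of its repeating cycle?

Computing terms: u_1 = 1, u_2 = 13, u_3 = 14, u_4 = 1, u_5 = 11, u_6 = 4, u_7 = 17, u_8 = 7, u_9 = 14, u_{10} = 1.
Since (u_9, u_{10}) = (u_3, u_4) = (14, 1) (two consecutive terms determine the rest), the sequence is eventually periodic: after a pre-period of length 2 it cycles with period 6.

6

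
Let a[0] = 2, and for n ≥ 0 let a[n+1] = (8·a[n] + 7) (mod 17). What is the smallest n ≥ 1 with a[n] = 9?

Computing terms: a[0] = 2,  a[1] = 6,  a[2] = 4,  a[3] = 5,  a[4] = 13,  a[5] = 9,  a[6] = 11,  a[7] = 10,  a[8] = 2.
The sequence repeats with period 8.
The value 9 first appears (with n ≥ 1) at a[5].

5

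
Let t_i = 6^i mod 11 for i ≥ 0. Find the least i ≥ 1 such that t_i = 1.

Listing terms: t_0 = 1, t_1 = 6, t_2 = 3, t_3 = 7, t_4 = 9, t_5 = 10, t_6 = 5, t_7 = 8, t_8 = 4, t_9 = 2, t_{10} = 1.
Since t_{10} = t_0 = 1, the sequence is periodic with period 10.
The value 1 next appears (with i ≥ 1) at t_{10}.

10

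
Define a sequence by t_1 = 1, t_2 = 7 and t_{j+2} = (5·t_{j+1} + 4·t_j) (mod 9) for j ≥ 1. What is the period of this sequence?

24

t_1 = 1; t_2 = 7; t_3 = 3; t_4 = 7; t_5 = 2; t_6 = 2; t_7 = 0; t_8 = 8; t_9 = 4; t_{10} = 7; t_{11} = 6; t_{12} = 4; t_{13} = 8; t_{14} = 2; t_{15} = 6; t_{16} = 2; t_{17} = 7; t_{18} = 7; t_{19} = 0; t_{20} = 1; t_{21} = 5; t_{22} = 2; t_{23} = 3; t_{24} = 5; t_{25} = 1; t_{26} = 7.
The sequence repeats with period 24.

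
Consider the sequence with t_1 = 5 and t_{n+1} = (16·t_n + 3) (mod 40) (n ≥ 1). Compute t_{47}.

3

We have t_1 = 5,  t_2 = 3,  t_3 = 11,  t_4 = 19,  t_5 = 27,  t_6 = 35,  t_7 = 3.
Since t_7 = t_2 = 3, the sequence is eventually periodic: after a pre-period of length 1 it cycles with period 5.
For n ≥ 2, t_n depends only on (n - 2) mod 5. (47 - 2) mod 5 = 0, so t_{47} = t_2 = 3.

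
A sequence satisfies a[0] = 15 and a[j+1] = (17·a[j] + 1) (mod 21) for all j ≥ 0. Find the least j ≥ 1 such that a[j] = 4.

1

a[0] = 15, a[1] = 4, a[2] = 6, a[3] = 19, a[4] = 9, a[5] = 7, a[6] = 15.
Since a[6] = a[0] = 15, the sequence is periodic with period 6.
The value 4 first appears (with j ≥ 1) at a[1].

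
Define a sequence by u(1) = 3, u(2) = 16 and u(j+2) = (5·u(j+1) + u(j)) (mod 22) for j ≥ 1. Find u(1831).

We have u(1) = 3; u(2) = 16; u(3) = 17; u(4) = 13; u(5) = 16; u(6) = 5; u(7) = 19; u(8) = 12; u(9) = 13; u(10) = 11; u(11) = 2; u(12) = 21; u(13) = 19; u(14) = 6; u(15) = 5; u(16) = 9; u(17) = 6; u(18) = 17; u(19) = 3; u(20) = 10; u(21) = 9; u(22) = 11; u(23) = 20; u(24) = 1; u(25) = 3; u(26) = 16.
Since (u(25), u(26)) = (u(1), u(2)) = (3, 16) (two consecutive terms determine the rest), the sequence is periodic with period 24.
So u(1831) = u(1 + ((1831-1) mod 24)) = u(7) = 19.

19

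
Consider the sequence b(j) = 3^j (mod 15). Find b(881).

3

Listing terms: b(1) = 3; b(2) = 9; b(3) = 12; b(4) = 6; b(5) = 3.
Since b(5) = b(1) = 3, the sequence is periodic with period 4.
So b(881) = b(1 + ((881-1) mod 4)) = b(1) = 3.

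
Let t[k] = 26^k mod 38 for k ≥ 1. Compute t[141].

Listing terms: t[1] = 26; t[2] = 30; t[3] = 20; t[4] = 26.
Since t[4] = t[1] = 26, the sequence is periodic with period 3.
(141 - 1) mod 3 = 2, so t[141] = t[3] = 20.

20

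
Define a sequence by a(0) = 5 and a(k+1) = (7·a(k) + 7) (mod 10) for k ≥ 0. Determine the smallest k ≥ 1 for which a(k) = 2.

a(0) = 5, a(1) = 2, a(2) = 1, a(3) = 4, a(4) = 5.
Since a(4) = a(0) = 5, the sequence is periodic with period 4.
The value 2 first appears (with k ≥ 1) at a(1).

1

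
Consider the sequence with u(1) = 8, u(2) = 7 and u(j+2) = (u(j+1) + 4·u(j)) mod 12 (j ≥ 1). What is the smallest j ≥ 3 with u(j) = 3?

We have u(1) = 8, u(2) = 7, u(3) = 3, u(4) = 7, u(5) = 7, u(6) = 11, u(7) = 3, u(8) = 11, u(9) = 11, u(10) = 7, u(11) = 3.
Since (u(10), u(11)) = (u(2), u(3)) = (7, 3) (two consecutive terms determine the rest), the sequence is eventually periodic: after a pre-period of length 1 it cycles with period 8.
The value 3 first appears (with j ≥ 3) at u(3).

3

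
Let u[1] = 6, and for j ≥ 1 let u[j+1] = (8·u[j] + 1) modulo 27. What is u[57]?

We have u[1] = 6,  u[2] = 22,  u[3] = 15,  u[4] = 13,  u[5] = 24,  u[6] = 4,  u[7] = 6.
Since u[7] = u[1] = 6, the sequence is periodic with period 6.
(57 - 1) mod 6 = 2, so u[57] = u[3] = 15.

15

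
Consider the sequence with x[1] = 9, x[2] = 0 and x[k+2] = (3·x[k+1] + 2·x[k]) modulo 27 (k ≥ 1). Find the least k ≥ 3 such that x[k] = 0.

x[1] = 9; x[2] = 0; x[3] = 18; x[4] = 0; x[5] = 9; x[6] = 0.
The sequence repeats with period 4.
The value 0 first appears (with k ≥ 3) at x[4].

4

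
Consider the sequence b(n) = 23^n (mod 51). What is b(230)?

b(1) = 23; b(2) = 19; b(3) = 29; b(4) = 4; b(5) = 41; b(6) = 25; b(7) = 14; b(8) = 16; b(9) = 11; b(10) = 49; b(11) = 5; b(12) = 13; b(13) = 44; b(14) = 43; b(15) = 20; b(16) = 1; b(17) = 23.
Since b(17) = b(1) = 23, the sequence is periodic with period 16.
So b(230) = b(1 + ((230-1) mod 16)) = b(6) = 25.

25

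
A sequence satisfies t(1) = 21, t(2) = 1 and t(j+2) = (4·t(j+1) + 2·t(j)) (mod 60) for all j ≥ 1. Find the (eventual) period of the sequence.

6

We have t(1) = 21, t(2) = 1, t(3) = 46, t(4) = 6, t(5) = 56, t(6) = 56, t(7) = 36, t(8) = 16, t(9) = 16, t(10) = 36, t(11) = 56, t(12) = 56.
Since (t(11), t(12)) = (t(5), t(6)) = (56, 56) (two consecutive terms determine the rest), the sequence is eventually periodic: after a pre-period of length 4 it cycles with period 6.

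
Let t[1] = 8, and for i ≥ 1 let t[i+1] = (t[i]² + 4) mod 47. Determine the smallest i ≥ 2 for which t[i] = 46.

t[1] = 8; t[2] = 21; t[3] = 22; t[4] = 18; t[5] = 46; t[6] = 5; t[7] = 29; t[8] = 46.
Since t[8] = t[5] = 46, the sequence is eventually periodic: after a pre-period of length 4 it cycles with period 3.
The value 46 first appears (with i ≥ 2) at t[5].

5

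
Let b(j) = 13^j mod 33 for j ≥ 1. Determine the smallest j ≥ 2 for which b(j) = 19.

We have b(1) = 13, b(2) = 4, b(3) = 19, b(4) = 16, b(5) = 10, b(6) = 31, b(7) = 7, b(8) = 25, b(9) = 28, b(10) = 1, b(11) = 13.
The sequence repeats with period 10.
The value 19 first appears (with j ≥ 2) at b(3).

3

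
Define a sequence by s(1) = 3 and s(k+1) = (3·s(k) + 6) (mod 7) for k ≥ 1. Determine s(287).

Listing terms: s(1) = 3; s(2) = 1; s(3) = 2; s(4) = 5; s(5) = 0; s(6) = 6; s(7) = 3.
The sequence repeats with period 6.
So s(287) = s(1 + ((287-1) mod 6)) = s(5) = 0.

0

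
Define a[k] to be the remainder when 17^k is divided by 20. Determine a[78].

9

a[0] = 1; a[1] = 17; a[2] = 9; a[3] = 13; a[4] = 1.
Since a[4] = a[0] = 1, the sequence is periodic with period 4.
(78 - 0) mod 4 = 2, so a[78] = a[2] = 9.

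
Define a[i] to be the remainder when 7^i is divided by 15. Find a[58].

Listing terms: a[1] = 7; a[2] = 4; a[3] = 13; a[4] = 1; a[5] = 7.
The sequence repeats with period 4.
(58 - 1) mod 4 = 1, so a[58] = a[2] = 4.

4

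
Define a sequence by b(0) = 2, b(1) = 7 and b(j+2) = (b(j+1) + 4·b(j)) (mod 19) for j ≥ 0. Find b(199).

b(0) = 2, b(1) = 7, b(2) = 15, b(3) = 5, b(4) = 8, b(5) = 9, b(6) = 3, b(7) = 1, b(8) = 13, b(9) = 17, b(10) = 12, b(11) = 4, b(12) = 14, b(13) = 11, b(14) = 10, b(15) = 16, b(16) = 18, b(17) = 6, b(18) = 2, b(19) = 7.
Since (b(18), b(19)) = (b(0), b(1)) = (2, 7) (two consecutive terms determine the rest), the sequence is periodic with period 18.
So b(199) = b(0 + ((199-0) mod 18)) = b(1) = 7.

7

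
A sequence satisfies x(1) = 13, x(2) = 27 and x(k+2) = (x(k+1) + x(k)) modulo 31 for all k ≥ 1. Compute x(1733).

30

We have x(1) = 13; x(2) = 27; x(3) = 9; x(4) = 5; x(5) = 14; x(6) = 19; x(7) = 2; x(8) = 21; x(9) = 23; x(10) = 13; x(11) = 5; x(12) = 18; x(13) = 23; x(14) = 10; x(15) = 2; x(16) = 12; x(17) = 14; x(18) = 26; x(19) = 9; x(20) = 4; x(21) = 13; x(22) = 17; x(23) = 30; x(24) = 16; x(25) = 15; x(26) = 0; x(27) = 15; x(28) = 15; x(29) = 30; x(30) = 14; x(31) = 13; x(32) = 27.
Since (x(31), x(32)) = (x(1), x(2)) = (13, 27) (two consecutive terms determine the rest), the sequence is periodic with period 30.
(1733 - 1) mod 30 = 22, so x(1733) = x(23) = 30.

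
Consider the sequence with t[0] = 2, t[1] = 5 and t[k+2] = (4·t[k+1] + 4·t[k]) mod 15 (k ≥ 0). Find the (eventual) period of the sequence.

24

We have t[0] = 2, t[1] = 5, t[2] = 13, t[3] = 12, t[4] = 10, t[5] = 13, t[6] = 2, t[7] = 0, t[8] = 8, t[9] = 2, t[10] = 10, t[11] = 3, t[12] = 7, t[13] = 10, t[14] = 8, t[15] = 12, t[16] = 5, t[17] = 8, t[18] = 7, t[19] = 0, t[20] = 13, t[21] = 7, t[22] = 5, t[23] = 3, t[24] = 2, t[25] = 5.
The sequence repeats with period 24.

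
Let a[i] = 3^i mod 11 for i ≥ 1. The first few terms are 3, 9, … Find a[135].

a[1] = 3, a[2] = 9, a[3] = 5, a[4] = 4, a[5] = 1, a[6] = 3.
The sequence repeats with period 5.
(135 - 1) mod 5 = 4, so a[135] = a[5] = 1.

1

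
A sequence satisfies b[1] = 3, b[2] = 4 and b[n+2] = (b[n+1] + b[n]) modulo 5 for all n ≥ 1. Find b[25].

3

We have b[1] = 3; b[2] = 4; b[3] = 2; b[4] = 1; b[5] = 3; b[6] = 4.
The sequence repeats with period 4.
(25 - 1) mod 4 = 0, so b[25] = b[1] = 3.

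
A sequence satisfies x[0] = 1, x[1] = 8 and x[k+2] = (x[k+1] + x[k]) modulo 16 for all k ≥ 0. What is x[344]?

Computing terms: x[0] = 1, x[1] = 8, x[2] = 9, x[3] = 1, x[4] = 10, x[5] = 11, x[6] = 5, x[7] = 0, x[8] = 5, x[9] = 5, x[10] = 10, x[11] = 15, x[12] = 9, x[13] = 8, x[14] = 1, x[15] = 9, x[16] = 10, x[17] = 3, x[18] = 13, x[19] = 0, x[20] = 13, x[21] = 13, x[22] = 10, x[23] = 7, x[24] = 1, x[25] = 8.
The sequence repeats with period 24.
(344 - 0) mod 24 = 8, so x[344] = x[8] = 5.

5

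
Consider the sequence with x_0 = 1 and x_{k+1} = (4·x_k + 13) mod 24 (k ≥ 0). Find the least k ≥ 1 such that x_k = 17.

Listing terms: x_0 = 1,  x_1 = 17,  x_2 = 9,  x_3 = 1.
Since x_3 = x_0 = 1, the sequence is periodic with period 3.
The value 17 first appears (with k ≥ 1) at x_1.

1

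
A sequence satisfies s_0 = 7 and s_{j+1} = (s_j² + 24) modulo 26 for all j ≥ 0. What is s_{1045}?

21

We have s_0 = 7,  s_1 = 21,  s_2 = 23,  s_3 = 7.
The sequence repeats with period 3.
So s_{1045} = s_{0 + ((1045-0) mod 3)} = s_1 = 21.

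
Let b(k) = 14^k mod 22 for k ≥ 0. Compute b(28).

16

Computing terms: b(0) = 1; b(1) = 14; b(2) = 20; b(3) = 16; b(4) = 4; b(5) = 12; b(6) = 14.
Since b(6) = b(1) = 14, the sequence is eventually periodic: after a pre-period of length 1 it cycles with period 5.
For k ≥ 1, b(k) depends only on (k - 1) mod 5. (28 - 1) mod 5 = 2, so b(28) = b(3) = 16.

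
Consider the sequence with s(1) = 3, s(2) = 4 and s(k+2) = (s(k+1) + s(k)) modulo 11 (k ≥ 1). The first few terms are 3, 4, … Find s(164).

0

s(1) = 3; s(2) = 4; s(3) = 7; s(4) = 0; s(5) = 7; s(6) = 7; s(7) = 3; s(8) = 10; s(9) = 2; s(10) = 1; s(11) = 3; s(12) = 4.
The sequence repeats with period 10.
So s(164) = s(1 + ((164-1) mod 10)) = s(4) = 0.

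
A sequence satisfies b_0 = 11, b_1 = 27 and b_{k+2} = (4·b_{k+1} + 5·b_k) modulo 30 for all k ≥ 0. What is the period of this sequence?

Listing terms: b_0 = 11,  b_1 = 27,  b_2 = 13,  b_3 = 7,  b_4 = 3,  b_5 = 17,  b_6 = 23,  b_7 = 27,  b_8 = 13.
Since (b_7, b_8) = (b_1, b_2) = (27, 13) (two consecutive terms determine the rest), the sequence is eventually periodic: after a pre-period of length 1 it cycles with period 6.

6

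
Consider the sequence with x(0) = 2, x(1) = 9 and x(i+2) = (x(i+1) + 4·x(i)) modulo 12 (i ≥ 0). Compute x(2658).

We have x(0) = 2; x(1) = 9; x(2) = 5; x(3) = 5; x(4) = 1; x(5) = 9; x(6) = 1; x(7) = 1; x(8) = 5; x(9) = 9; x(10) = 5.
Since (x(9), x(10)) = (x(1), x(2)) = (9, 5) (two consecutive terms determine the rest), the sequence is eventually periodic: after a pre-period of length 1 it cycles with period 8.
For i ≥ 1, x(i) depends only on (i - 1) mod 8. (2658 - 1) mod 8 = 1, so x(2658) = x(2) = 5.

5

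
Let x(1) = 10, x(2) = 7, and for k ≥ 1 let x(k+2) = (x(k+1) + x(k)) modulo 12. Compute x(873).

We have x(1) = 10; x(2) = 7; x(3) = 5; x(4) = 0; x(5) = 5; x(6) = 5; x(7) = 10; x(8) = 3; x(9) = 1; x(10) = 4; x(11) = 5; x(12) = 9; x(13) = 2; x(14) = 11; x(15) = 1; x(16) = 0; x(17) = 1; x(18) = 1; x(19) = 2; x(20) = 3; x(21) = 5; x(22) = 8; x(23) = 1; x(24) = 9; x(25) = 10; x(26) = 7.
Since (x(25), x(26)) = (x(1), x(2)) = (10, 7) (two consecutive terms determine the rest), the sequence is periodic with period 24.
(873 - 1) mod 24 = 8, so x(873) = x(9) = 1.

1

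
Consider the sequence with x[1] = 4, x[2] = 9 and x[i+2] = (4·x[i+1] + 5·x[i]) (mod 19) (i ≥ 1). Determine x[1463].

7

We have x[1] = 4,  x[2] = 9,  x[3] = 18,  x[4] = 3,  x[5] = 7,  x[6] = 5,  x[7] = 17,  x[8] = 17,  x[9] = 1,  x[10] = 13,  x[11] = 0,  x[12] = 8,  x[13] = 13,  x[14] = 16,  x[15] = 15,  x[16] = 7,  x[17] = 8,  x[18] = 10,  x[19] = 4,  x[20] = 9.
Since (x[19], x[20]) = (x[1], x[2]) = (4, 9) (two consecutive terms determine the rest), the sequence is periodic with period 18.
(1463 - 1) mod 18 = 4, so x[1463] = x[5] = 7.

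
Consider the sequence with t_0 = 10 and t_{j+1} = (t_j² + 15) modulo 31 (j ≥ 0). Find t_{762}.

17

t_0 = 10, t_1 = 22, t_2 = 3, t_3 = 24, t_4 = 2, t_5 = 19, t_6 = 4, t_7 = 0, t_8 = 15, t_9 = 23, t_{10} = 17, t_{11} = 25, t_{12} = 20, t_{13} = 12, t_{14} = 4.
Since t_{14} = t_6 = 4, the sequence is eventually periodic: after a pre-period of length 6 it cycles with period 8.
For j ≥ 6, t_j depends only on (j - 6) mod 8. (762 - 6) mod 8 = 4, so t_{762} = t_{10} = 17.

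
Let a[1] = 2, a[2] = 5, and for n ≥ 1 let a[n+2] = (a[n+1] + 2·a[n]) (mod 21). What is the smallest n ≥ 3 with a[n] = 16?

5

Listing terms: a[1] = 2,  a[2] = 5,  a[3] = 9,  a[4] = 19,  a[5] = 16,  a[6] = 12,  a[7] = 2,  a[8] = 5.
Since (a[7], a[8]) = (a[1], a[2]) = (2, 5) (two consecutive terms determine the rest), the sequence is periodic with period 6.
The value 16 first appears (with n ≥ 3) at a[5].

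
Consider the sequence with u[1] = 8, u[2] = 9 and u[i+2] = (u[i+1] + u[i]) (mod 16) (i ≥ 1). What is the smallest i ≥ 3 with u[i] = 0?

7

u[1] = 8,  u[2] = 9,  u[3] = 1,  u[4] = 10,  u[5] = 11,  u[6] = 5,  u[7] = 0,  u[8] = 5,  u[9] = 5,  u[10] = 10,  u[11] = 15,  u[12] = 9,  u[13] = 8,  u[14] = 1,  u[15] = 9,  u[16] = 10,  u[17] = 3,  u[18] = 13,  u[19] = 0,  u[20] = 13,  u[21] = 13,  u[22] = 10,  u[23] = 7,  u[24] = 1,  u[25] = 8,  u[26] = 9.
Since (u[25], u[26]) = (u[1], u[2]) = (8, 9) (two consecutive terms determine the rest), the sequence is periodic with period 24.
The value 0 first appears (with i ≥ 3) at u[7].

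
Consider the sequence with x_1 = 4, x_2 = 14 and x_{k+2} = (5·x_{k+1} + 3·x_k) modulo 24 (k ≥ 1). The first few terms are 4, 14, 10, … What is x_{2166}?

x_1 = 4, x_2 = 14, x_3 = 10, x_4 = 20, x_5 = 10, x_6 = 14, x_7 = 4, x_8 = 14.
Since (x_7, x_8) = (x_1, x_2) = (4, 14) (two consecutive terms determine the rest), the sequence is periodic with period 6.
So x_{2166} = x_{1 + ((2166-1) mod 6)} = x_6 = 14.

14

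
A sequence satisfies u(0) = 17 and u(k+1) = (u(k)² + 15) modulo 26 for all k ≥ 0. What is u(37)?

6

We have u(0) = 17,  u(1) = 18,  u(2) = 1,  u(3) = 16,  u(4) = 11,  u(5) = 6,  u(6) = 25,  u(7) = 16.
Since u(7) = u(3) = 16, the sequence is eventually periodic: after a pre-period of length 3 it cycles with period 4.
For k ≥ 3, u(k) depends only on (k - 3) mod 4. (37 - 3) mod 4 = 2, so u(37) = u(5) = 6.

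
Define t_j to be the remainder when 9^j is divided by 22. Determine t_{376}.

t_0 = 1, t_1 = 9, t_2 = 15, t_3 = 3, t_4 = 5, t_5 = 1.
Since t_5 = t_0 = 1, the sequence is periodic with period 5.
(376 - 0) mod 5 = 1, so t_{376} = t_1 = 9.

9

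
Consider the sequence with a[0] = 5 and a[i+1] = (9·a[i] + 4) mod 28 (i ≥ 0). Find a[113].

25

Computing terms: a[0] = 5; a[1] = 21; a[2] = 25; a[3] = 5.
Since a[3] = a[0] = 5, the sequence is periodic with period 3.
So a[113] = a[0 + ((113-0) mod 3)] = a[2] = 25.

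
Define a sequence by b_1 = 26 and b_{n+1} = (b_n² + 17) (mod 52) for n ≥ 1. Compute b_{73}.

Listing terms: b_1 = 26,  b_2 = 17,  b_3 = 46,  b_4 = 1,  b_5 = 18,  b_6 = 29,  b_7 = 26.
The sequence repeats with period 6.
So b_{73} = b_{1 + ((73-1) mod 6)} = b_1 = 26.

26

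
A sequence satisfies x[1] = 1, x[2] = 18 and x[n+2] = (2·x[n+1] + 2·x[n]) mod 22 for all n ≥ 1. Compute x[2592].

We have x[1] = 1; x[2] = 18; x[3] = 16; x[4] = 2; x[5] = 14; x[6] = 10; x[7] = 4; x[8] = 6; x[9] = 20; x[10] = 8; x[11] = 12; x[12] = 18; x[13] = 16.
Since (x[12], x[13]) = (x[2], x[3]) = (18, 16) (two consecutive terms determine the rest), the sequence is eventually periodic: after a pre-period of length 1 it cycles with period 10.
For n ≥ 2, x[n] depends only on (n - 2) mod 10. (2592 - 2) mod 10 = 0, so x[2592] = x[2] = 18.

18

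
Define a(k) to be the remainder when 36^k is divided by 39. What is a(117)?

We have a(0) = 1,  a(1) = 36,  a(2) = 9,  a(3) = 12,  a(4) = 3,  a(5) = 30,  a(6) = 27,  a(7) = 36.
Since a(7) = a(1) = 36, the sequence is eventually periodic: after a pre-period of length 1 it cycles with period 6.
For k ≥ 1, a(k) depends only on (k - 1) mod 6. (117 - 1) mod 6 = 2, so a(117) = a(3) = 12.

12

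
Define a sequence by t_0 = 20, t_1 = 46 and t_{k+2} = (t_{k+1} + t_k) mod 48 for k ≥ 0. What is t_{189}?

Computing terms: t_0 = 20; t_1 = 46; t_2 = 18; t_3 = 16; t_4 = 34; t_5 = 2; t_6 = 36; t_7 = 38; t_8 = 26; t_9 = 16; t_{10} = 42; t_{11} = 10; t_{12} = 4; t_{13} = 14; t_{14} = 18; t_{15} = 32; t_{16} = 2; t_{17} = 34; t_{18} = 36; t_{19} = 22; t_{20} = 10; t_{21} = 32; t_{22} = 42; t_{23} = 26; t_{24} = 20; t_{25} = 46.
The sequence repeats with period 24.
(189 - 0) mod 24 = 21, so t_{189} = t_{21} = 32.

32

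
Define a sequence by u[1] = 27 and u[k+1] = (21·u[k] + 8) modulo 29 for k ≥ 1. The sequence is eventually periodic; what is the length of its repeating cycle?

28

We have u[1] = 27, u[2] = 24, u[3] = 19, u[4] = 1, u[5] = 0, u[6] = 8, u[7] = 2, u[8] = 21, u[9] = 14, u[10] = 12, u[11] = 28, u[12] = 16, u[13] = 25, u[14] = 11, u[15] = 7, u[16] = 10, u[17] = 15, u[18] = 4, u[19] = 5, u[20] = 26, u[21] = 3, u[22] = 13, u[23] = 20, u[24] = 22, u[25] = 6, u[26] = 18, u[27] = 9, u[28] = 23, u[29] = 27.
Since u[29] = u[1] = 27, the sequence is periodic with period 28.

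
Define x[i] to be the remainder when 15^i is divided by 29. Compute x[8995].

We have x[1] = 15; x[2] = 22; x[3] = 11; x[4] = 20; x[5] = 10; x[6] = 5; x[7] = 17; x[8] = 23; x[9] = 26; x[10] = 13; x[11] = 21; x[12] = 25; x[13] = 27; x[14] = 28; x[15] = 14; x[16] = 7; x[17] = 18; x[18] = 9; x[19] = 19; x[20] = 24; x[21] = 12; x[22] = 6; x[23] = 3; x[24] = 16; x[25] = 8; x[26] = 4; x[27] = 2; x[28] = 1; x[29] = 15.
The sequence repeats with period 28.
(8995 - 1) mod 28 = 6, so x[8995] = x[7] = 17.

17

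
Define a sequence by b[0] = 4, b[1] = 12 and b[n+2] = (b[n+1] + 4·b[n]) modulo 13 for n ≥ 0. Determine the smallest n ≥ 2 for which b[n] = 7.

10

b[0] = 4; b[1] = 12; b[2] = 2; b[3] = 11; b[4] = 6; b[5] = 11; b[6] = 9; b[7] = 1; b[8] = 11; b[9] = 2; b[10] = 7; b[11] = 2; b[12] = 4; b[13] = 12.
The sequence repeats with period 12.
The value 7 first appears (with n ≥ 2) at b[10].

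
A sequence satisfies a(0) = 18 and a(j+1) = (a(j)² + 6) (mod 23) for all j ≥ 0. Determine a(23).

7

Listing terms: a(0) = 18; a(1) = 8; a(2) = 1; a(3) = 7; a(4) = 9; a(5) = 18.
The sequence repeats with period 5.
(23 - 0) mod 5 = 3, so a(23) = a(3) = 7.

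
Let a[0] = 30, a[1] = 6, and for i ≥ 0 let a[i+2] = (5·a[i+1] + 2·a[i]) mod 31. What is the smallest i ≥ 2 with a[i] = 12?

Computing terms: a[0] = 30; a[1] = 6; a[2] = 28; a[3] = 28; a[4] = 10; a[5] = 13; a[6] = 23; a[7] = 17; a[8] = 7; a[9] = 7; a[10] = 18; a[11] = 11; a[12] = 29; a[13] = 12; a[14] = 25; a[15] = 25; a[16] = 20; a[17] = 26; a[18] = 15; a[19] = 3; a[20] = 14; a[21] = 14; a[22] = 5; a[23] = 22; a[24] = 27; a[25] = 24; a[26] = 19; a[27] = 19; a[28] = 9; a[29] = 21; a[30] = 30; a[31] = 6.
The sequence repeats with period 30.
The value 12 first appears (with i ≥ 2) at a[13].

13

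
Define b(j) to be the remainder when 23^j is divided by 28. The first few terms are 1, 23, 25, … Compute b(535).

23

We have b(0) = 1,  b(1) = 23,  b(2) = 25,  b(3) = 15,  b(4) = 9,  b(5) = 11,  b(6) = 1.
The sequence repeats with period 6.
(535 - 0) mod 6 = 1, so b(535) = b(1) = 23.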